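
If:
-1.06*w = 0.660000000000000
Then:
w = -0.62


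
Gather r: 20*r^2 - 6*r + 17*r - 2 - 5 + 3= 20*r^2 + 11*r - 4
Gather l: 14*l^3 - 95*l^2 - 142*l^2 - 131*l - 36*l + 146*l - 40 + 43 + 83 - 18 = 14*l^3 - 237*l^2 - 21*l + 68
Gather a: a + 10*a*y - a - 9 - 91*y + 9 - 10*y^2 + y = 10*a*y - 10*y^2 - 90*y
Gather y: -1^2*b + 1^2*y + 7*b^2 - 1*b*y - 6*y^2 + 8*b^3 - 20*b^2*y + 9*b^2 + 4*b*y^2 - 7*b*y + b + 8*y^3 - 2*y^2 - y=8*b^3 + 16*b^2 + 8*y^3 + y^2*(4*b - 8) + y*(-20*b^2 - 8*b)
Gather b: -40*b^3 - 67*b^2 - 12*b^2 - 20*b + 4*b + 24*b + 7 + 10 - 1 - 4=-40*b^3 - 79*b^2 + 8*b + 12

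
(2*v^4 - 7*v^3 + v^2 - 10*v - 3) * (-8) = -16*v^4 + 56*v^3 - 8*v^2 + 80*v + 24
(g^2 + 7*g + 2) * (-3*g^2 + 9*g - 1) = -3*g^4 - 12*g^3 + 56*g^2 + 11*g - 2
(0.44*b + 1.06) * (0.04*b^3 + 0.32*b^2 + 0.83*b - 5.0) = 0.0176*b^4 + 0.1832*b^3 + 0.7044*b^2 - 1.3202*b - 5.3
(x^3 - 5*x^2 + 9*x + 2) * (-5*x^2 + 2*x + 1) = -5*x^5 + 27*x^4 - 54*x^3 + 3*x^2 + 13*x + 2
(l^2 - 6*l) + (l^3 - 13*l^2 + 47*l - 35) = l^3 - 12*l^2 + 41*l - 35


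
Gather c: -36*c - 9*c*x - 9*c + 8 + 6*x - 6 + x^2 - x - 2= c*(-9*x - 45) + x^2 + 5*x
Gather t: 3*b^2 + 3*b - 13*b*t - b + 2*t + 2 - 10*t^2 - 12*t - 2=3*b^2 + 2*b - 10*t^2 + t*(-13*b - 10)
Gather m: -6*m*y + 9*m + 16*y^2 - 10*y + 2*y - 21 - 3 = m*(9 - 6*y) + 16*y^2 - 8*y - 24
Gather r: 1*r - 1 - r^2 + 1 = -r^2 + r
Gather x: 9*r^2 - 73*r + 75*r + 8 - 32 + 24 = 9*r^2 + 2*r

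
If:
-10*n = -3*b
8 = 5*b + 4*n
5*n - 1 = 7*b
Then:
No Solution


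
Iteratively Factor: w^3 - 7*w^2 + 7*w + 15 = (w - 3)*(w^2 - 4*w - 5) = (w - 5)*(w - 3)*(w + 1)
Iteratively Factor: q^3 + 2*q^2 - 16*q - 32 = (q - 4)*(q^2 + 6*q + 8) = (q - 4)*(q + 2)*(q + 4)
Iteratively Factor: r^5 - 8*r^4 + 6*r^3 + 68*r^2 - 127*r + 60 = (r - 5)*(r^4 - 3*r^3 - 9*r^2 + 23*r - 12) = (r - 5)*(r - 1)*(r^3 - 2*r^2 - 11*r + 12) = (r - 5)*(r - 1)^2*(r^2 - r - 12) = (r - 5)*(r - 1)^2*(r + 3)*(r - 4)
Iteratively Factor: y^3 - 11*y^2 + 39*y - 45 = (y - 5)*(y^2 - 6*y + 9) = (y - 5)*(y - 3)*(y - 3)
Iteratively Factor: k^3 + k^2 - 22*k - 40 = (k + 4)*(k^2 - 3*k - 10) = (k - 5)*(k + 4)*(k + 2)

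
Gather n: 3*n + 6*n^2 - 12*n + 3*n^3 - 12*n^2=3*n^3 - 6*n^2 - 9*n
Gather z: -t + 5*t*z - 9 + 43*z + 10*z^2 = -t + 10*z^2 + z*(5*t + 43) - 9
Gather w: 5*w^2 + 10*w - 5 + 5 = 5*w^2 + 10*w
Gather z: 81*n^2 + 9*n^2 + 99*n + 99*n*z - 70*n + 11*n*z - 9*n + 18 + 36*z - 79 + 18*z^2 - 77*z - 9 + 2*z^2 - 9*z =90*n^2 + 20*n + 20*z^2 + z*(110*n - 50) - 70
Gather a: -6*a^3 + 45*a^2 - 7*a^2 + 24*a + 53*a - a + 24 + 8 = -6*a^3 + 38*a^2 + 76*a + 32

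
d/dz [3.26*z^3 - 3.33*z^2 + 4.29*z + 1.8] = 9.78*z^2 - 6.66*z + 4.29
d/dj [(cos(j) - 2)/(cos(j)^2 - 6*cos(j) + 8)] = sin(j)/(cos(j) - 4)^2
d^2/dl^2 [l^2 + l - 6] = 2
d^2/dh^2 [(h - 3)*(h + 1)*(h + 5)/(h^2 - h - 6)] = -6/(h^3 + 6*h^2 + 12*h + 8)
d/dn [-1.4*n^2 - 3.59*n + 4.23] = -2.8*n - 3.59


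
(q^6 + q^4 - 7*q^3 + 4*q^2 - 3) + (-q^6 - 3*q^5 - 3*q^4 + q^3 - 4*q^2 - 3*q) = -3*q^5 - 2*q^4 - 6*q^3 - 3*q - 3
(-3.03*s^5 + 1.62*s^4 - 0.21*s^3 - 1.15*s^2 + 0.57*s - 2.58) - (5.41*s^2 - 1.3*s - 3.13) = -3.03*s^5 + 1.62*s^4 - 0.21*s^3 - 6.56*s^2 + 1.87*s + 0.55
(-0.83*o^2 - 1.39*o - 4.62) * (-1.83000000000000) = 1.5189*o^2 + 2.5437*o + 8.4546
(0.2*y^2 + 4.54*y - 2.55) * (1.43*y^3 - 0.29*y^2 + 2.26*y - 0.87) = 0.286*y^5 + 6.4342*y^4 - 4.5111*y^3 + 10.8259*y^2 - 9.7128*y + 2.2185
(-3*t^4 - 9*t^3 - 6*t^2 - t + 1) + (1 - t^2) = -3*t^4 - 9*t^3 - 7*t^2 - t + 2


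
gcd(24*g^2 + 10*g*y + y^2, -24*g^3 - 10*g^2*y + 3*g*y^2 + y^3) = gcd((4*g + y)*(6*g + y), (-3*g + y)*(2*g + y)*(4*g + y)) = 4*g + y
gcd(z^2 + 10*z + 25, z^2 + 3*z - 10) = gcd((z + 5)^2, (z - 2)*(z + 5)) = z + 5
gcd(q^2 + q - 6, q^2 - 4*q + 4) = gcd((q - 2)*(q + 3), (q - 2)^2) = q - 2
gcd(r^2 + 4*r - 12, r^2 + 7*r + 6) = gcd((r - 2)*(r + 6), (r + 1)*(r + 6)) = r + 6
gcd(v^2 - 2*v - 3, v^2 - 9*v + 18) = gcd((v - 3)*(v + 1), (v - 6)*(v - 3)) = v - 3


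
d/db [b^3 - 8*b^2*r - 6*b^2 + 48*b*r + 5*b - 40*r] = 3*b^2 - 16*b*r - 12*b + 48*r + 5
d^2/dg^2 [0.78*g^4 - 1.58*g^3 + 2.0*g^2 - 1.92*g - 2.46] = 9.36*g^2 - 9.48*g + 4.0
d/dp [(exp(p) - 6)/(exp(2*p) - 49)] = (-2*(exp(p) - 6)*exp(p) + exp(2*p) - 49)*exp(p)/(exp(2*p) - 49)^2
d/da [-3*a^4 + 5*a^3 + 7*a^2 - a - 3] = -12*a^3 + 15*a^2 + 14*a - 1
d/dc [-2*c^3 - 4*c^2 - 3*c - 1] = -6*c^2 - 8*c - 3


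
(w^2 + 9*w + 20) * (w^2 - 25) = w^4 + 9*w^3 - 5*w^2 - 225*w - 500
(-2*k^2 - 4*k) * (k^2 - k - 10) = -2*k^4 - 2*k^3 + 24*k^2 + 40*k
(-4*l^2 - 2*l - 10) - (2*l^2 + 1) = -6*l^2 - 2*l - 11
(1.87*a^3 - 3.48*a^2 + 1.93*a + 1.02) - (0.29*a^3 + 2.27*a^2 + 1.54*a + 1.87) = 1.58*a^3 - 5.75*a^2 + 0.39*a - 0.85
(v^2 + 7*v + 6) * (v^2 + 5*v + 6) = v^4 + 12*v^3 + 47*v^2 + 72*v + 36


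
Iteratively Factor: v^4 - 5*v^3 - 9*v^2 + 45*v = (v - 5)*(v^3 - 9*v) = (v - 5)*(v + 3)*(v^2 - 3*v) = (v - 5)*(v - 3)*(v + 3)*(v)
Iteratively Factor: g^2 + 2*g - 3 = (g - 1)*(g + 3)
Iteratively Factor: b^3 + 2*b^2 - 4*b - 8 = (b + 2)*(b^2 - 4) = (b - 2)*(b + 2)*(b + 2)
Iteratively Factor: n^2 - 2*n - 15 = (n + 3)*(n - 5)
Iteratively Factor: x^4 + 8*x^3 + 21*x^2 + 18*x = (x + 2)*(x^3 + 6*x^2 + 9*x) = x*(x + 2)*(x^2 + 6*x + 9) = x*(x + 2)*(x + 3)*(x + 3)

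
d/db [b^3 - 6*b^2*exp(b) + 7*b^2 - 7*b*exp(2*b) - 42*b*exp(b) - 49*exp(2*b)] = -6*b^2*exp(b) + 3*b^2 - 14*b*exp(2*b) - 54*b*exp(b) + 14*b - 105*exp(2*b) - 42*exp(b)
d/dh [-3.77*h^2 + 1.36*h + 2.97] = 1.36 - 7.54*h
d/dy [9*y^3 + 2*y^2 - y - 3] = 27*y^2 + 4*y - 1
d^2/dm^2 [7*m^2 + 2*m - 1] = 14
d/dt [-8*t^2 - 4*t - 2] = -16*t - 4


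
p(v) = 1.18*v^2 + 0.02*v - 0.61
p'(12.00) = 28.34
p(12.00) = 169.55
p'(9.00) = 21.26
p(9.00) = 95.15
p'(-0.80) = -1.87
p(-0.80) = 0.13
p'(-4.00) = -9.42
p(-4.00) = 18.19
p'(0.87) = 2.07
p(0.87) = 0.30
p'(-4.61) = -10.86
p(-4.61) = 24.38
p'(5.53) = 13.07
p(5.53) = 35.59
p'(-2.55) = -6.00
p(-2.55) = 7.01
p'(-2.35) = -5.53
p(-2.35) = 5.86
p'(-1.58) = -3.71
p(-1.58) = 2.30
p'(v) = 2.36*v + 0.02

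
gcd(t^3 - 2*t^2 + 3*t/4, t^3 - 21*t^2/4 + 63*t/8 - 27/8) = t - 3/2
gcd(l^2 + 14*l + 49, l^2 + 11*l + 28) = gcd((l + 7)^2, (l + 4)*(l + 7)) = l + 7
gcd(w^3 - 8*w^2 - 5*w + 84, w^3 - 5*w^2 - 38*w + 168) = w^2 - 11*w + 28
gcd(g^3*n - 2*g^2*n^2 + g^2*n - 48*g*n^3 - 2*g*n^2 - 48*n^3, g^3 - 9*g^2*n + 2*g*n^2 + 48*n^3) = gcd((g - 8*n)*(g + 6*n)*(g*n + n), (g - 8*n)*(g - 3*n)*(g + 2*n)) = g - 8*n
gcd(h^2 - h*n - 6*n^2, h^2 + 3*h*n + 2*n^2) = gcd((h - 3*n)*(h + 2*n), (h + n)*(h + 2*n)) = h + 2*n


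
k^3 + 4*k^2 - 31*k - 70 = (k - 5)*(k + 2)*(k + 7)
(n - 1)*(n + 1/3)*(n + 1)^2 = n^4 + 4*n^3/3 - 2*n^2/3 - 4*n/3 - 1/3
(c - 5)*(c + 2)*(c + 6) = c^3 + 3*c^2 - 28*c - 60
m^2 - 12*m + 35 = (m - 7)*(m - 5)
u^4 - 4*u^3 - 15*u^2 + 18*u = u*(u - 6)*(u - 1)*(u + 3)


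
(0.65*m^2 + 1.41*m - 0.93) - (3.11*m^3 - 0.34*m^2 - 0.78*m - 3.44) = -3.11*m^3 + 0.99*m^2 + 2.19*m + 2.51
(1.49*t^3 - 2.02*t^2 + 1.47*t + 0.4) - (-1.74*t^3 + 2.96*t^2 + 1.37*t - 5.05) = 3.23*t^3 - 4.98*t^2 + 0.0999999999999999*t + 5.45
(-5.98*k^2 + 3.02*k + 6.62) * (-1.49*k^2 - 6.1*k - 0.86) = 8.9102*k^4 + 31.9782*k^3 - 23.143*k^2 - 42.9792*k - 5.6932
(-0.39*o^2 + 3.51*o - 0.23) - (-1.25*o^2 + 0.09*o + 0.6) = 0.86*o^2 + 3.42*o - 0.83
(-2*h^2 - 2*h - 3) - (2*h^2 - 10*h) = -4*h^2 + 8*h - 3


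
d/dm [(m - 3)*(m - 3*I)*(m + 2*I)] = 3*m^2 - 2*m*(3 + I) + 6 + 3*I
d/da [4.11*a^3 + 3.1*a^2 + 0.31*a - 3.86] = 12.33*a^2 + 6.2*a + 0.31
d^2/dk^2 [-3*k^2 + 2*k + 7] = -6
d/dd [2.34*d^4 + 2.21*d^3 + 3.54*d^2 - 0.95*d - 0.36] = 9.36*d^3 + 6.63*d^2 + 7.08*d - 0.95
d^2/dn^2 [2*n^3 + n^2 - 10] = 12*n + 2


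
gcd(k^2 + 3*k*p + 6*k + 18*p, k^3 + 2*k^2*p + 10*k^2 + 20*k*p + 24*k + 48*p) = k + 6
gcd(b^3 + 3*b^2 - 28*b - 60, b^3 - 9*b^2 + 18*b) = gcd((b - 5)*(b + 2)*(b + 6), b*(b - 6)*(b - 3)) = 1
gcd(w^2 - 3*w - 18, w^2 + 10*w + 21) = w + 3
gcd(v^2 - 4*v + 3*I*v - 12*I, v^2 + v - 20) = v - 4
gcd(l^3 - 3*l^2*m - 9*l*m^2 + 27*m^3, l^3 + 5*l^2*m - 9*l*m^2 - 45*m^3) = l^2 - 9*m^2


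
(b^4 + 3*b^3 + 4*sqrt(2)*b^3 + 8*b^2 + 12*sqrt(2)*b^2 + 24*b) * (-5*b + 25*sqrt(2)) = -5*b^5 - 15*b^4 + 5*sqrt(2)*b^4 + 15*sqrt(2)*b^3 + 160*b^3 + 200*sqrt(2)*b^2 + 480*b^2 + 600*sqrt(2)*b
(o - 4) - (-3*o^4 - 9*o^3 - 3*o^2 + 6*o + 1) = 3*o^4 + 9*o^3 + 3*o^2 - 5*o - 5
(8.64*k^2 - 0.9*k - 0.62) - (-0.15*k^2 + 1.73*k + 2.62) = 8.79*k^2 - 2.63*k - 3.24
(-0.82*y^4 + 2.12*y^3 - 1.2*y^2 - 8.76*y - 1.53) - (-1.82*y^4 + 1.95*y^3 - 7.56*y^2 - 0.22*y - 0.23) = 1.0*y^4 + 0.17*y^3 + 6.36*y^2 - 8.54*y - 1.3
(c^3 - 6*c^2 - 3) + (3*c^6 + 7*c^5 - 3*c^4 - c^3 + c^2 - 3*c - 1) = 3*c^6 + 7*c^5 - 3*c^4 - 5*c^2 - 3*c - 4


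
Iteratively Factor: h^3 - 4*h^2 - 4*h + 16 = (h - 4)*(h^2 - 4) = (h - 4)*(h - 2)*(h + 2)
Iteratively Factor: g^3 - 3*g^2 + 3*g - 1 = (g - 1)*(g^2 - 2*g + 1) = (g - 1)^2*(g - 1)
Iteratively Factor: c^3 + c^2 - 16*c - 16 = (c + 4)*(c^2 - 3*c - 4) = (c + 1)*(c + 4)*(c - 4)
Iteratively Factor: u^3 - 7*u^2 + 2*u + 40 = (u + 2)*(u^2 - 9*u + 20) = (u - 5)*(u + 2)*(u - 4)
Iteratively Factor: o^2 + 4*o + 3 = (o + 1)*(o + 3)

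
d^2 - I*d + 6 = (d - 3*I)*(d + 2*I)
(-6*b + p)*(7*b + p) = -42*b^2 + b*p + p^2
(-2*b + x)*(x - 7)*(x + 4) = -2*b*x^2 + 6*b*x + 56*b + x^3 - 3*x^2 - 28*x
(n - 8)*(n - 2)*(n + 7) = n^3 - 3*n^2 - 54*n + 112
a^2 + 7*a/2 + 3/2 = (a + 1/2)*(a + 3)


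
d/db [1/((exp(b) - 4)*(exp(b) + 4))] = -2*exp(2*b)/(exp(4*b) - 32*exp(2*b) + 256)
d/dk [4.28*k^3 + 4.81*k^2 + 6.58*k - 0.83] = 12.84*k^2 + 9.62*k + 6.58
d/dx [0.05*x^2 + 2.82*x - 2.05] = 0.1*x + 2.82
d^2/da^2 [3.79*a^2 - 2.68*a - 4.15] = 7.58000000000000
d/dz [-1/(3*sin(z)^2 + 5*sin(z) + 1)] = (6*sin(z) + 5)*cos(z)/(3*sin(z)^2 + 5*sin(z) + 1)^2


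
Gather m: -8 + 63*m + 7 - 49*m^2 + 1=-49*m^2 + 63*m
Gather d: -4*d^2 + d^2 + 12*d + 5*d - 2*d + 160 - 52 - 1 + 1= -3*d^2 + 15*d + 108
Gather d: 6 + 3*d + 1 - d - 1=2*d + 6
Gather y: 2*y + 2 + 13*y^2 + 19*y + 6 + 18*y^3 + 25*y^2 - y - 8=18*y^3 + 38*y^2 + 20*y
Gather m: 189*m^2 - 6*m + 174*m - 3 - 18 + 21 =189*m^2 + 168*m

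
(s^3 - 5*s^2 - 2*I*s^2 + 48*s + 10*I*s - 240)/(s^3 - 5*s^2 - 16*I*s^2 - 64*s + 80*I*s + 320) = (s + 6*I)/(s - 8*I)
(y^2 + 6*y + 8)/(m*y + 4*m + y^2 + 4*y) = (y + 2)/(m + y)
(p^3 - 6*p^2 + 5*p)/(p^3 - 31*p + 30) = p/(p + 6)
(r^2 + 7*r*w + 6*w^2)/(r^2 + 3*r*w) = (r^2 + 7*r*w + 6*w^2)/(r*(r + 3*w))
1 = 1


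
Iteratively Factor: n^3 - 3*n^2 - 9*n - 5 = (n + 1)*(n^2 - 4*n - 5) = (n + 1)^2*(n - 5)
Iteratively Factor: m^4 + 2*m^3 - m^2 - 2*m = (m - 1)*(m^3 + 3*m^2 + 2*m) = (m - 1)*(m + 2)*(m^2 + m) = m*(m - 1)*(m + 2)*(m + 1)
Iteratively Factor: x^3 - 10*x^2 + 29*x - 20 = (x - 5)*(x^2 - 5*x + 4) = (x - 5)*(x - 1)*(x - 4)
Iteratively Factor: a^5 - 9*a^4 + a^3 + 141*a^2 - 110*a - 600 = (a - 5)*(a^4 - 4*a^3 - 19*a^2 + 46*a + 120) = (a - 5)*(a + 3)*(a^3 - 7*a^2 + 2*a + 40) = (a - 5)*(a - 4)*(a + 3)*(a^2 - 3*a - 10) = (a - 5)*(a - 4)*(a + 2)*(a + 3)*(a - 5)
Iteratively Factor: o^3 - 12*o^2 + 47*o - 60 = (o - 4)*(o^2 - 8*o + 15) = (o - 5)*(o - 4)*(o - 3)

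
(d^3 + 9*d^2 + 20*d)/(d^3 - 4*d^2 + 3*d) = (d^2 + 9*d + 20)/(d^2 - 4*d + 3)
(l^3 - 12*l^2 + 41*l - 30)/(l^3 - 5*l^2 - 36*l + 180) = (l - 1)/(l + 6)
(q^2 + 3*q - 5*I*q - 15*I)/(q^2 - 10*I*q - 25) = (q + 3)/(q - 5*I)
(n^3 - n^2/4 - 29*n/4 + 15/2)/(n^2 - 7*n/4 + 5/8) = 2*(n^2 + n - 6)/(2*n - 1)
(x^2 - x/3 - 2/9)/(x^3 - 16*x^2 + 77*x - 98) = (x^2 - x/3 - 2/9)/(x^3 - 16*x^2 + 77*x - 98)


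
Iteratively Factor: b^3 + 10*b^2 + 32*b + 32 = (b + 4)*(b^2 + 6*b + 8) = (b + 2)*(b + 4)*(b + 4)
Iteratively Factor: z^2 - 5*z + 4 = (z - 4)*(z - 1)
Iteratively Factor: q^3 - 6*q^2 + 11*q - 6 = (q - 1)*(q^2 - 5*q + 6) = (q - 3)*(q - 1)*(q - 2)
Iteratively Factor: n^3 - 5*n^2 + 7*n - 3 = (n - 3)*(n^2 - 2*n + 1) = (n - 3)*(n - 1)*(n - 1)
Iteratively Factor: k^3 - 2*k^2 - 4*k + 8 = (k + 2)*(k^2 - 4*k + 4) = (k - 2)*(k + 2)*(k - 2)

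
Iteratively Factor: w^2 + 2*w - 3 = (w - 1)*(w + 3)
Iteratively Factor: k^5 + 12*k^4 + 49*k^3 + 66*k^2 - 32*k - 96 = (k + 4)*(k^4 + 8*k^3 + 17*k^2 - 2*k - 24) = (k + 2)*(k + 4)*(k^3 + 6*k^2 + 5*k - 12) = (k + 2)*(k + 4)^2*(k^2 + 2*k - 3) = (k - 1)*(k + 2)*(k + 4)^2*(k + 3)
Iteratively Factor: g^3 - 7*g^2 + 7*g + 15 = (g - 3)*(g^2 - 4*g - 5) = (g - 3)*(g + 1)*(g - 5)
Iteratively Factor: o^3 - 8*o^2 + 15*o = (o)*(o^2 - 8*o + 15) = o*(o - 5)*(o - 3)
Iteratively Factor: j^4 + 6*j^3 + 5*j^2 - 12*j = (j)*(j^3 + 6*j^2 + 5*j - 12) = j*(j + 3)*(j^2 + 3*j - 4) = j*(j + 3)*(j + 4)*(j - 1)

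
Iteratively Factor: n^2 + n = (n + 1)*(n)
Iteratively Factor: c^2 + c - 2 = (c - 1)*(c + 2)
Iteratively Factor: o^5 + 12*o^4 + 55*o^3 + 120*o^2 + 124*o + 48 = (o + 2)*(o^4 + 10*o^3 + 35*o^2 + 50*o + 24) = (o + 2)*(o + 4)*(o^3 + 6*o^2 + 11*o + 6) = (o + 1)*(o + 2)*(o + 4)*(o^2 + 5*o + 6) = (o + 1)*(o + 2)^2*(o + 4)*(o + 3)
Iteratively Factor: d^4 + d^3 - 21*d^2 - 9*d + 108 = (d + 4)*(d^3 - 3*d^2 - 9*d + 27) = (d + 3)*(d + 4)*(d^2 - 6*d + 9) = (d - 3)*(d + 3)*(d + 4)*(d - 3)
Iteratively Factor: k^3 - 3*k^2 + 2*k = (k - 1)*(k^2 - 2*k) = k*(k - 1)*(k - 2)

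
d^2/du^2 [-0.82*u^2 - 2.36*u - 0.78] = -1.64000000000000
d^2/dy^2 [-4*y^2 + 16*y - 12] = -8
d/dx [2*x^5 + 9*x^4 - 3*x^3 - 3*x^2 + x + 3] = 10*x^4 + 36*x^3 - 9*x^2 - 6*x + 1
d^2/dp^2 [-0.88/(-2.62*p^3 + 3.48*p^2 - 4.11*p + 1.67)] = ((6.1248 - 13.8336*p)*(2.62*p^3 - 3.48*p^2 + 4.11*p - 1.67) + 0.88*(7.86*p^2 - 6.96*p + 4.11)*(15.72*p^2 - 13.92*p + 8.22))/(2.62*p^3 - 3.48*p^2 + 4.11*p - 1.67)^3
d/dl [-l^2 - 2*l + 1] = -2*l - 2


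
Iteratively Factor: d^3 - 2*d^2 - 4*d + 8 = (d - 2)*(d^2 - 4) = (d - 2)*(d + 2)*(d - 2)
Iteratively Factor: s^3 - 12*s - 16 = (s + 2)*(s^2 - 2*s - 8) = (s + 2)^2*(s - 4)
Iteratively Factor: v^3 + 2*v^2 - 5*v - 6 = (v + 1)*(v^2 + v - 6) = (v + 1)*(v + 3)*(v - 2)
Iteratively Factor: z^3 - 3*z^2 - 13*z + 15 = (z - 5)*(z^2 + 2*z - 3) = (z - 5)*(z - 1)*(z + 3)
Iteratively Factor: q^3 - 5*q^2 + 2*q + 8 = (q + 1)*(q^2 - 6*q + 8) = (q - 4)*(q + 1)*(q - 2)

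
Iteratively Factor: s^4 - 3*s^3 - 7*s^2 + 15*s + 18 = (s + 1)*(s^3 - 4*s^2 - 3*s + 18) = (s - 3)*(s + 1)*(s^2 - s - 6) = (s - 3)^2*(s + 1)*(s + 2)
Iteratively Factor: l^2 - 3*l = (l - 3)*(l)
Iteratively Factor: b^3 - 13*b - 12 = (b - 4)*(b^2 + 4*b + 3) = (b - 4)*(b + 3)*(b + 1)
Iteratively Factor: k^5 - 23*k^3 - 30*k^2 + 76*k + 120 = (k + 2)*(k^4 - 2*k^3 - 19*k^2 + 8*k + 60) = (k - 5)*(k + 2)*(k^3 + 3*k^2 - 4*k - 12) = (k - 5)*(k + 2)*(k + 3)*(k^2 - 4) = (k - 5)*(k - 2)*(k + 2)*(k + 3)*(k + 2)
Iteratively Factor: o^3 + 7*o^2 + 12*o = (o + 4)*(o^2 + 3*o) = (o + 3)*(o + 4)*(o)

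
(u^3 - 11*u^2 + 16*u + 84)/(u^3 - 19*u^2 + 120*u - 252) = (u + 2)/(u - 6)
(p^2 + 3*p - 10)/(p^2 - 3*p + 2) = (p + 5)/(p - 1)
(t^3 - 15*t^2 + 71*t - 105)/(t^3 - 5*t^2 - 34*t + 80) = (t^3 - 15*t^2 + 71*t - 105)/(t^3 - 5*t^2 - 34*t + 80)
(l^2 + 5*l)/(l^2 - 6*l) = (l + 5)/(l - 6)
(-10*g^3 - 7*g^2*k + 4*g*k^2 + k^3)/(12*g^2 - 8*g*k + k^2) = (-5*g^2 - 6*g*k - k^2)/(6*g - k)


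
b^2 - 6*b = b*(b - 6)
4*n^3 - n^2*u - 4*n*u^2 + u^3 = (-4*n + u)*(-n + u)*(n + u)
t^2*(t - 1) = t^3 - t^2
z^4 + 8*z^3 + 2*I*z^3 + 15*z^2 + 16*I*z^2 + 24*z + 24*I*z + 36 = (z + 2)*(z + 6)*(z - I)*(z + 3*I)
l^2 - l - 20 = (l - 5)*(l + 4)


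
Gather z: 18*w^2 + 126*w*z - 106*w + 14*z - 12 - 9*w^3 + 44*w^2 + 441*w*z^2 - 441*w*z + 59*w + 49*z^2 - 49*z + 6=-9*w^3 + 62*w^2 - 47*w + z^2*(441*w + 49) + z*(-315*w - 35) - 6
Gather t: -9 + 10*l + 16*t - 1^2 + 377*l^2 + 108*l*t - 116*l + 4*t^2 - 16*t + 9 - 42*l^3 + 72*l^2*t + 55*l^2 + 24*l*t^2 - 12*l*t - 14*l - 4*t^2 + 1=-42*l^3 + 432*l^2 + 24*l*t^2 - 120*l + t*(72*l^2 + 96*l)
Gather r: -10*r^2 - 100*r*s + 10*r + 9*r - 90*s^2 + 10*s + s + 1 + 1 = -10*r^2 + r*(19 - 100*s) - 90*s^2 + 11*s + 2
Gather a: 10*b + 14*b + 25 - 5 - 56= 24*b - 36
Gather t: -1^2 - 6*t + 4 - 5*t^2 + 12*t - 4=-5*t^2 + 6*t - 1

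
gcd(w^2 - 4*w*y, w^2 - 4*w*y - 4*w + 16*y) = -w + 4*y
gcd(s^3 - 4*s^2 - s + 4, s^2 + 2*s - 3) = s - 1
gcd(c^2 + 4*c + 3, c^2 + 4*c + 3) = c^2 + 4*c + 3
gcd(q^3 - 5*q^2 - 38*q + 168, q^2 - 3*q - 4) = q - 4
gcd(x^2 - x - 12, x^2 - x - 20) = 1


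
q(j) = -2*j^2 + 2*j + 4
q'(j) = 2 - 4*j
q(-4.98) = -55.56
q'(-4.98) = 21.92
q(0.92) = 4.15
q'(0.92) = -1.68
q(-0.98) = 0.12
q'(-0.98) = 5.92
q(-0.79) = 1.17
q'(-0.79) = 5.16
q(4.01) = -20.14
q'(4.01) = -14.04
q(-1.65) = -4.74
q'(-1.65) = 8.60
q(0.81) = 4.31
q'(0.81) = -1.24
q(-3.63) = -29.61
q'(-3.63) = 16.52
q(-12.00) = -308.00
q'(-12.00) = 50.00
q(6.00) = -56.00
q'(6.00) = -22.00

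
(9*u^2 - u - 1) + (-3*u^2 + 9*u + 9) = 6*u^2 + 8*u + 8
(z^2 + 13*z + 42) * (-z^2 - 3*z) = -z^4 - 16*z^3 - 81*z^2 - 126*z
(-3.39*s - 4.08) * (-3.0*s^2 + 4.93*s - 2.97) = 10.17*s^3 - 4.4727*s^2 - 10.0461*s + 12.1176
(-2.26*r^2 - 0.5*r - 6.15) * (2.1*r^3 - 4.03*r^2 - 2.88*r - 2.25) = -4.746*r^5 + 8.0578*r^4 - 4.3912*r^3 + 31.3095*r^2 + 18.837*r + 13.8375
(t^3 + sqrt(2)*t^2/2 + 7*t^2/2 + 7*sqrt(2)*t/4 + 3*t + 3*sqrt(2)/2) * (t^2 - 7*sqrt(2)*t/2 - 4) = t^5 - 3*sqrt(2)*t^4 + 7*t^4/2 - 21*sqrt(2)*t^3/2 - 9*t^3/2 - 105*t^2/4 - 11*sqrt(2)*t^2 - 45*t/2 - 7*sqrt(2)*t - 6*sqrt(2)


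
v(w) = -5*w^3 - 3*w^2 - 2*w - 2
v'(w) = -15*w^2 - 6*w - 2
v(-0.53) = -1.04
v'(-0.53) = -3.03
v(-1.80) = 21.04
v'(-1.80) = -39.80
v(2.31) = -84.26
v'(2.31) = -95.90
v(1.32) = -21.37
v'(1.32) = -36.06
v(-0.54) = -1.01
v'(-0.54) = -3.13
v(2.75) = -134.17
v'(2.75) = -131.94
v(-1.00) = 2.00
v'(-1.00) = -11.00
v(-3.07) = 120.54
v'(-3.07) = -124.95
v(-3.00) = 112.00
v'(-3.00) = -119.00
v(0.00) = -2.00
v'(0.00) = -2.00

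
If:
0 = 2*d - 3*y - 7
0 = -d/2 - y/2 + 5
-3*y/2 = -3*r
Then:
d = 37/5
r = 13/10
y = 13/5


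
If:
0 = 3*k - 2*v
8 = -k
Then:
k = -8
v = -12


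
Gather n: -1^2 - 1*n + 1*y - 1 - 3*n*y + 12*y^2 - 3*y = n*(-3*y - 1) + 12*y^2 - 2*y - 2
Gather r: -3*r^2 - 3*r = -3*r^2 - 3*r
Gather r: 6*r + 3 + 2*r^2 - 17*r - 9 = 2*r^2 - 11*r - 6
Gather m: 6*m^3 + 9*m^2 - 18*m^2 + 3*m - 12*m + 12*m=6*m^3 - 9*m^2 + 3*m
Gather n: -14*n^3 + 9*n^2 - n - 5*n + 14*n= -14*n^3 + 9*n^2 + 8*n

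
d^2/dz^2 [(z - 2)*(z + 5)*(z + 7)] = 6*z + 20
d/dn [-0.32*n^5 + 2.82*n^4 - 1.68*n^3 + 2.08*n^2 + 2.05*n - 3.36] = -1.6*n^4 + 11.28*n^3 - 5.04*n^2 + 4.16*n + 2.05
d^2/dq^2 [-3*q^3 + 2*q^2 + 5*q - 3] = 4 - 18*q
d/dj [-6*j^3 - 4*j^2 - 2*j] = -18*j^2 - 8*j - 2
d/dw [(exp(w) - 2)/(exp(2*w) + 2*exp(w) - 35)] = (-2*(exp(w) - 2)*(exp(w) + 1) + exp(2*w) + 2*exp(w) - 35)*exp(w)/(exp(2*w) + 2*exp(w) - 35)^2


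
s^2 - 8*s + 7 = (s - 7)*(s - 1)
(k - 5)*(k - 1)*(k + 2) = k^3 - 4*k^2 - 7*k + 10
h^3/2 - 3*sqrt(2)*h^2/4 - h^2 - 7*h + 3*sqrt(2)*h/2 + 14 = (h/2 + sqrt(2))*(h - 2)*(h - 7*sqrt(2)/2)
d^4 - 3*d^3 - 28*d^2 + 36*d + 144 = (d - 6)*(d - 3)*(d + 2)*(d + 4)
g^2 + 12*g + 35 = (g + 5)*(g + 7)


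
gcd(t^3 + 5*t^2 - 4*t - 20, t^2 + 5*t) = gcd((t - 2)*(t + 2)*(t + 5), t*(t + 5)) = t + 5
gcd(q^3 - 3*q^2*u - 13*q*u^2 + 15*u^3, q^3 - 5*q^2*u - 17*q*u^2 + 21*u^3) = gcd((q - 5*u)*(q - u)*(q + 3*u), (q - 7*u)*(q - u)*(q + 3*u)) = q^2 + 2*q*u - 3*u^2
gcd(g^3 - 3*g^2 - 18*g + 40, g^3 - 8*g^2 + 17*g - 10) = g^2 - 7*g + 10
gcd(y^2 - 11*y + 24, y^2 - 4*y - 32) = y - 8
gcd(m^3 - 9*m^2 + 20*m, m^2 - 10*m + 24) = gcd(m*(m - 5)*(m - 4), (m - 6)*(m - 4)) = m - 4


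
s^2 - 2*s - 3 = (s - 3)*(s + 1)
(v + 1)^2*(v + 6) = v^3 + 8*v^2 + 13*v + 6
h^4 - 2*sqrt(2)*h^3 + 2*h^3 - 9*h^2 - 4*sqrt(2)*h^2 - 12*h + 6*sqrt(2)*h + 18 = (h - 1)*(h + 3)*(h - 3*sqrt(2))*(h + sqrt(2))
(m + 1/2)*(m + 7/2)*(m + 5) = m^3 + 9*m^2 + 87*m/4 + 35/4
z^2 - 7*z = z*(z - 7)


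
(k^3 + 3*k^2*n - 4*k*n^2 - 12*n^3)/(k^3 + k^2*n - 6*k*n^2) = (k + 2*n)/k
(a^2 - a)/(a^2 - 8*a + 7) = a/(a - 7)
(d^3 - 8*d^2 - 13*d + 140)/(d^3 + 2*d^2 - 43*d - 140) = (d - 5)/(d + 5)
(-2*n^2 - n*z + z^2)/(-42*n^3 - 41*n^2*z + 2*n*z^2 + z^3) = (-2*n + z)/(-42*n^2 + n*z + z^2)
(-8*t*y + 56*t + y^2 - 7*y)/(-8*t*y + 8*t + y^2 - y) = (y - 7)/(y - 1)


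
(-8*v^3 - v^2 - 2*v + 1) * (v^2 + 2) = -8*v^5 - v^4 - 18*v^3 - v^2 - 4*v + 2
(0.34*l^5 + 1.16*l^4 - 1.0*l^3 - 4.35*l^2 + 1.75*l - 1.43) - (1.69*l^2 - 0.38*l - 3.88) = 0.34*l^5 + 1.16*l^4 - 1.0*l^3 - 6.04*l^2 + 2.13*l + 2.45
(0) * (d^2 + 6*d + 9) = 0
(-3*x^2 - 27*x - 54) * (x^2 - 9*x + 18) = -3*x^4 + 135*x^2 - 972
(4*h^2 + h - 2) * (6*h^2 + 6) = 24*h^4 + 6*h^3 + 12*h^2 + 6*h - 12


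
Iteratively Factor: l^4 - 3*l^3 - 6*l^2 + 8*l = (l + 2)*(l^3 - 5*l^2 + 4*l) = (l - 1)*(l + 2)*(l^2 - 4*l) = l*(l - 1)*(l + 2)*(l - 4)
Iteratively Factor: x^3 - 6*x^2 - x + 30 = (x - 5)*(x^2 - x - 6) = (x - 5)*(x + 2)*(x - 3)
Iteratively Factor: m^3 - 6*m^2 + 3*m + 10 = (m + 1)*(m^2 - 7*m + 10) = (m - 2)*(m + 1)*(m - 5)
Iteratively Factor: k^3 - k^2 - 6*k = (k - 3)*(k^2 + 2*k) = k*(k - 3)*(k + 2)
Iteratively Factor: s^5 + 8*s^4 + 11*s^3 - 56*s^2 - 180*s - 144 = (s + 3)*(s^4 + 5*s^3 - 4*s^2 - 44*s - 48) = (s + 2)*(s + 3)*(s^3 + 3*s^2 - 10*s - 24) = (s - 3)*(s + 2)*(s + 3)*(s^2 + 6*s + 8) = (s - 3)*(s + 2)*(s + 3)*(s + 4)*(s + 2)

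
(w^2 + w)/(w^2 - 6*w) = (w + 1)/(w - 6)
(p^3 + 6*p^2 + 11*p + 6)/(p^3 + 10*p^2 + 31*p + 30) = (p + 1)/(p + 5)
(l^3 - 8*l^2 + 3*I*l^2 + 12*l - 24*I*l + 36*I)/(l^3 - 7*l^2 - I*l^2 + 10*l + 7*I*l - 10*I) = (l^2 + 3*l*(-2 + I) - 18*I)/(l^2 - l*(5 + I) + 5*I)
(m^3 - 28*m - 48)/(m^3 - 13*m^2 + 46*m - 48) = (m^3 - 28*m - 48)/(m^3 - 13*m^2 + 46*m - 48)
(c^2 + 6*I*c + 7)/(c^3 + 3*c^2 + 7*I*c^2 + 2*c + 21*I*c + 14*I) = (c - I)/(c^2 + 3*c + 2)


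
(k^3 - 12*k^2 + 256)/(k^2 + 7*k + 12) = (k^2 - 16*k + 64)/(k + 3)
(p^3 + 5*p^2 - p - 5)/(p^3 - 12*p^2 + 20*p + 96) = (p^3 + 5*p^2 - p - 5)/(p^3 - 12*p^2 + 20*p + 96)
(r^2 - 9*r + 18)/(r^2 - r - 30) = (r - 3)/(r + 5)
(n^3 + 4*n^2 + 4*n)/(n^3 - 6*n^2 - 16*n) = (n + 2)/(n - 8)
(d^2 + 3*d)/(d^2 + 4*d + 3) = d/(d + 1)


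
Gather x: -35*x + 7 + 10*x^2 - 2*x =10*x^2 - 37*x + 7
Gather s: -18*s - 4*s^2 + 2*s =-4*s^2 - 16*s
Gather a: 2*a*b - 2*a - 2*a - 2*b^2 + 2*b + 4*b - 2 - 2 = a*(2*b - 4) - 2*b^2 + 6*b - 4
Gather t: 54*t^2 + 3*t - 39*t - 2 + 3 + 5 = 54*t^2 - 36*t + 6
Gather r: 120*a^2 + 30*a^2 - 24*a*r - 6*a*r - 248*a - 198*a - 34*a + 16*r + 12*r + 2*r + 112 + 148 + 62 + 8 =150*a^2 - 480*a + r*(30 - 30*a) + 330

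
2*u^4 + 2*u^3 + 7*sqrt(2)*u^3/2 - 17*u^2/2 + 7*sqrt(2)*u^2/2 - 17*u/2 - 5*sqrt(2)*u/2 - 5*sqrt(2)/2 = (u - sqrt(2))*(u + 5*sqrt(2)/2)*(sqrt(2)*u + 1/2)*(sqrt(2)*u + sqrt(2))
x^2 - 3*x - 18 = (x - 6)*(x + 3)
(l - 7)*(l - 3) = l^2 - 10*l + 21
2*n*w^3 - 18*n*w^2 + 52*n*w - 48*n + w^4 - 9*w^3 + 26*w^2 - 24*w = (2*n + w)*(w - 4)*(w - 3)*(w - 2)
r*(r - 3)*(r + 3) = r^3 - 9*r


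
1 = 1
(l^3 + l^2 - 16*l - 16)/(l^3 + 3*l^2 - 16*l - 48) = (l + 1)/(l + 3)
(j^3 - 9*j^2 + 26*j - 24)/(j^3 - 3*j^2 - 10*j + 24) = (j - 3)/(j + 3)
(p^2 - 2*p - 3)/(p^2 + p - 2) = (p^2 - 2*p - 3)/(p^2 + p - 2)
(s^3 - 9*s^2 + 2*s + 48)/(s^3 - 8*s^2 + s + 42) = (s - 8)/(s - 7)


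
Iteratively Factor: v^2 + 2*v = (v + 2)*(v)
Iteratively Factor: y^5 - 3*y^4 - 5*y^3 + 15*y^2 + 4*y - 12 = (y - 2)*(y^4 - y^3 - 7*y^2 + y + 6) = (y - 3)*(y - 2)*(y^3 + 2*y^2 - y - 2) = (y - 3)*(y - 2)*(y + 1)*(y^2 + y - 2) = (y - 3)*(y - 2)*(y - 1)*(y + 1)*(y + 2)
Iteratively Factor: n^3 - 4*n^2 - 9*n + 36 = (n - 3)*(n^2 - n - 12) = (n - 3)*(n + 3)*(n - 4)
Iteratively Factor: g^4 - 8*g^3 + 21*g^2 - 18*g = (g - 2)*(g^3 - 6*g^2 + 9*g) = (g - 3)*(g - 2)*(g^2 - 3*g) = g*(g - 3)*(g - 2)*(g - 3)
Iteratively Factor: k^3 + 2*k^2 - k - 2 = (k + 1)*(k^2 + k - 2) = (k - 1)*(k + 1)*(k + 2)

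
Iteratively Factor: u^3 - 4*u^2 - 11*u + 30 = (u - 5)*(u^2 + u - 6) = (u - 5)*(u + 3)*(u - 2)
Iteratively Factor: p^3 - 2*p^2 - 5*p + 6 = (p - 1)*(p^2 - p - 6) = (p - 3)*(p - 1)*(p + 2)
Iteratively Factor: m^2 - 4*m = (m)*(m - 4)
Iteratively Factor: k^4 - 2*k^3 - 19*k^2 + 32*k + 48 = (k - 3)*(k^3 + k^2 - 16*k - 16) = (k - 4)*(k - 3)*(k^2 + 5*k + 4) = (k - 4)*(k - 3)*(k + 1)*(k + 4)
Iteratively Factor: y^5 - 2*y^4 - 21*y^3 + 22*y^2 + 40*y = (y + 4)*(y^4 - 6*y^3 + 3*y^2 + 10*y) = (y + 1)*(y + 4)*(y^3 - 7*y^2 + 10*y) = (y - 2)*(y + 1)*(y + 4)*(y^2 - 5*y) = (y - 5)*(y - 2)*(y + 1)*(y + 4)*(y)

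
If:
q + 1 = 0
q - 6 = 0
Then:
No Solution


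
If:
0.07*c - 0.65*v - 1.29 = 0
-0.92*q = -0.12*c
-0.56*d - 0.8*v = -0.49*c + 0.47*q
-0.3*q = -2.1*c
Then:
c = 0.00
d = 2.84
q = 0.00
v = -1.98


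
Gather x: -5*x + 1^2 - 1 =-5*x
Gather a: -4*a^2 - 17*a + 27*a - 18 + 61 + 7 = -4*a^2 + 10*a + 50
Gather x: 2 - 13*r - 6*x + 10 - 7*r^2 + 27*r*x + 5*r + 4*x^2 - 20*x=-7*r^2 - 8*r + 4*x^2 + x*(27*r - 26) + 12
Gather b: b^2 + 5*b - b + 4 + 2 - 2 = b^2 + 4*b + 4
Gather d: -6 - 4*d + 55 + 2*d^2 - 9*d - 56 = 2*d^2 - 13*d - 7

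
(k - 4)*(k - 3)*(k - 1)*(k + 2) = k^4 - 6*k^3 + 3*k^2 + 26*k - 24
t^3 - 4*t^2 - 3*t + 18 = (t - 3)^2*(t + 2)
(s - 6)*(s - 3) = s^2 - 9*s + 18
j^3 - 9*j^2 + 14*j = j*(j - 7)*(j - 2)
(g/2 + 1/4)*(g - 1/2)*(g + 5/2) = g^3/2 + 5*g^2/4 - g/8 - 5/16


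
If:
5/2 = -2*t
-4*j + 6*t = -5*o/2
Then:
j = 5*o/8 - 15/8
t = -5/4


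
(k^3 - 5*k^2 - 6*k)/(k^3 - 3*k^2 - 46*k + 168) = k*(k + 1)/(k^2 + 3*k - 28)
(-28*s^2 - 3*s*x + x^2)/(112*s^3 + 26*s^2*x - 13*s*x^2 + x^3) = (4*s + x)/(-16*s^2 - 6*s*x + x^2)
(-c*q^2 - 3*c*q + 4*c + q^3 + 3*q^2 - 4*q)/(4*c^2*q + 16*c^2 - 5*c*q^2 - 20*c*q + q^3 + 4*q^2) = (q - 1)/(-4*c + q)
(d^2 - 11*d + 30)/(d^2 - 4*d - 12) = (d - 5)/(d + 2)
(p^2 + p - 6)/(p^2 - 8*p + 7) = (p^2 + p - 6)/(p^2 - 8*p + 7)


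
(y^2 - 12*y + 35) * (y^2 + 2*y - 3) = y^4 - 10*y^3 + 8*y^2 + 106*y - 105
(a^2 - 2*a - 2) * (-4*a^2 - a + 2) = -4*a^4 + 7*a^3 + 12*a^2 - 2*a - 4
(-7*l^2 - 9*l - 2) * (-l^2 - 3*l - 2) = 7*l^4 + 30*l^3 + 43*l^2 + 24*l + 4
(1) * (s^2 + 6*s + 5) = s^2 + 6*s + 5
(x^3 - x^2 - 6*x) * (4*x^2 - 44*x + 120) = 4*x^5 - 48*x^4 + 140*x^3 + 144*x^2 - 720*x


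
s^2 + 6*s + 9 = (s + 3)^2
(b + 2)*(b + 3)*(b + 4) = b^3 + 9*b^2 + 26*b + 24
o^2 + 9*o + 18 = (o + 3)*(o + 6)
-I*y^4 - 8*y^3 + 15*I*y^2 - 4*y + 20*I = (y - 5*I)*(y - 2*I)^2*(-I*y + 1)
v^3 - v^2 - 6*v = v*(v - 3)*(v + 2)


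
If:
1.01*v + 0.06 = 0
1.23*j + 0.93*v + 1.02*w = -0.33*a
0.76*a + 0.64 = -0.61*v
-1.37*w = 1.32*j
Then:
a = -0.79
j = 1.28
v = -0.06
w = -1.24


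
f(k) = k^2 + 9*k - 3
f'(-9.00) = -9.00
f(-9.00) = -3.00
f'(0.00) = 9.00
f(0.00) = -3.00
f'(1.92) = 12.84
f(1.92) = 17.97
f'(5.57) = 20.14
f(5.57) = 78.15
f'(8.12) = 25.24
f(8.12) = 136.01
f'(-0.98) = 7.04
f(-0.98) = -10.86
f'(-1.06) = 6.88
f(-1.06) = -11.42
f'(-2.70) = 3.60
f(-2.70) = -20.01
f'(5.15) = 19.30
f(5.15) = 69.87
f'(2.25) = 13.50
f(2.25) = 22.31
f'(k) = 2*k + 9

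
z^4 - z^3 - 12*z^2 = z^2*(z - 4)*(z + 3)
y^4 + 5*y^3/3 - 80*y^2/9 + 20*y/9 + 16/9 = (y - 2)*(y - 2/3)*(y + 1/3)*(y + 4)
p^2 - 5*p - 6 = (p - 6)*(p + 1)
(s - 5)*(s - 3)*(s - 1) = s^3 - 9*s^2 + 23*s - 15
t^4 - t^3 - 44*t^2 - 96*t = t*(t - 8)*(t + 3)*(t + 4)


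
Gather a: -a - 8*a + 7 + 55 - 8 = 54 - 9*a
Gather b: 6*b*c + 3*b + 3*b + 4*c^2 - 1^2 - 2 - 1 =b*(6*c + 6) + 4*c^2 - 4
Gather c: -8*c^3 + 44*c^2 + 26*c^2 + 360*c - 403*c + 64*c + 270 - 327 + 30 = -8*c^3 + 70*c^2 + 21*c - 27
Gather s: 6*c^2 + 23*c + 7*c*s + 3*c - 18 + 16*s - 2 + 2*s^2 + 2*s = 6*c^2 + 26*c + 2*s^2 + s*(7*c + 18) - 20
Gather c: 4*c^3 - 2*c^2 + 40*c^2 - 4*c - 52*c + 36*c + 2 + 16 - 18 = 4*c^3 + 38*c^2 - 20*c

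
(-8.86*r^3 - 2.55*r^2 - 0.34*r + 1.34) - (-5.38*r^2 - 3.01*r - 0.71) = -8.86*r^3 + 2.83*r^2 + 2.67*r + 2.05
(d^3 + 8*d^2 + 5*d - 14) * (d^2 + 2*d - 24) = d^5 + 10*d^4 - 3*d^3 - 196*d^2 - 148*d + 336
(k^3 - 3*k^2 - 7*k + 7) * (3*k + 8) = 3*k^4 - k^3 - 45*k^2 - 35*k + 56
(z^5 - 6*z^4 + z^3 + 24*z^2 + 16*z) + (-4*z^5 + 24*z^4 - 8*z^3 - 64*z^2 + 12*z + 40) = -3*z^5 + 18*z^4 - 7*z^3 - 40*z^2 + 28*z + 40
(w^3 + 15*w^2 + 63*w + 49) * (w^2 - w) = w^5 + 14*w^4 + 48*w^3 - 14*w^2 - 49*w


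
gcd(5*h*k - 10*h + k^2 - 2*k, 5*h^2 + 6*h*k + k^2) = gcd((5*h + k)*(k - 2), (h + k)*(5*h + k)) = 5*h + k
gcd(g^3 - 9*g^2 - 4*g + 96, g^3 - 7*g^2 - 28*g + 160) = g^2 - 12*g + 32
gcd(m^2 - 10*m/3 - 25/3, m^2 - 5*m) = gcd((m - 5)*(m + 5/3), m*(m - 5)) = m - 5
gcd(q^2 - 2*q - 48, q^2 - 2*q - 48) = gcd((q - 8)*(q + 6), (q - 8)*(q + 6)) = q^2 - 2*q - 48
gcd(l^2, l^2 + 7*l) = l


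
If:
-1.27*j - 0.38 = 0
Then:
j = -0.30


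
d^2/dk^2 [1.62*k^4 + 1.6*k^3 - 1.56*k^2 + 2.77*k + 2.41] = 19.44*k^2 + 9.6*k - 3.12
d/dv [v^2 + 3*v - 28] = 2*v + 3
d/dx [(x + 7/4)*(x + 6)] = 2*x + 31/4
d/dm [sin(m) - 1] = cos(m)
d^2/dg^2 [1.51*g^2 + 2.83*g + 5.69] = 3.02000000000000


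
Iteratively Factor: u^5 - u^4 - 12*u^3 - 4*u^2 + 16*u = (u + 2)*(u^4 - 3*u^3 - 6*u^2 + 8*u) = (u - 4)*(u + 2)*(u^3 + u^2 - 2*u) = u*(u - 4)*(u + 2)*(u^2 + u - 2) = u*(u - 4)*(u + 2)^2*(u - 1)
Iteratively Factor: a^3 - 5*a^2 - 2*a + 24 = (a + 2)*(a^2 - 7*a + 12) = (a - 3)*(a + 2)*(a - 4)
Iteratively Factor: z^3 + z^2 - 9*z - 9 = (z - 3)*(z^2 + 4*z + 3) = (z - 3)*(z + 1)*(z + 3)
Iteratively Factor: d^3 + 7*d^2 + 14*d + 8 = (d + 2)*(d^2 + 5*d + 4) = (d + 1)*(d + 2)*(d + 4)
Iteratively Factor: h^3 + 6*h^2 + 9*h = (h + 3)*(h^2 + 3*h) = (h + 3)^2*(h)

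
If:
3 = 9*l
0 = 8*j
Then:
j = 0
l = 1/3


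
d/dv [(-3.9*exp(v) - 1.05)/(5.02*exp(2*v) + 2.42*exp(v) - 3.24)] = (19.578*exp(2*v) + 10.542*exp(v) + 15.177)*exp(v)/(25.2004*exp(4*v) + 24.2968*exp(3*v) - 26.6732*exp(2*v) - 15.6816*exp(v) + 10.4976)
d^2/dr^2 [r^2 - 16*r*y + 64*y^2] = 2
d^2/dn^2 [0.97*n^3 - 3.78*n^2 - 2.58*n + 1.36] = 5.82*n - 7.56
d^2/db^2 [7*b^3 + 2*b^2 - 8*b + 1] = 42*b + 4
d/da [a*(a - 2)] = 2*a - 2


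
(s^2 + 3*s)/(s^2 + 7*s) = (s + 3)/(s + 7)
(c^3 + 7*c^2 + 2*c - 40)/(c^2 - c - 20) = (c^2 + 3*c - 10)/(c - 5)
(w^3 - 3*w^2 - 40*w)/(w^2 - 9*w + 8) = w*(w + 5)/(w - 1)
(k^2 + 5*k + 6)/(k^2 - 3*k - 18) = (k + 2)/(k - 6)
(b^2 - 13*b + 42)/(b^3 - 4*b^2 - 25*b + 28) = (b - 6)/(b^2 + 3*b - 4)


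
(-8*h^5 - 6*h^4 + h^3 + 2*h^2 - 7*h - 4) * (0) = 0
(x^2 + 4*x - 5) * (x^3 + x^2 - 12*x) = x^5 + 5*x^4 - 13*x^3 - 53*x^2 + 60*x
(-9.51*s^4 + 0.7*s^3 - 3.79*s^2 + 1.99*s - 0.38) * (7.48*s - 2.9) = -71.1348*s^5 + 32.815*s^4 - 30.3792*s^3 + 25.8762*s^2 - 8.6134*s + 1.102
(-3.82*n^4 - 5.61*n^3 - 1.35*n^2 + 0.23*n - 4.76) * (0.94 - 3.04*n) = 11.6128*n^5 + 13.4636*n^4 - 1.1694*n^3 - 1.9682*n^2 + 14.6866*n - 4.4744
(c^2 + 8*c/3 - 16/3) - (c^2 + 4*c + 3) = -4*c/3 - 25/3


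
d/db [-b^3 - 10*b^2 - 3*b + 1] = -3*b^2 - 20*b - 3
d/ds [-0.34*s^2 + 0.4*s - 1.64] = 0.4 - 0.68*s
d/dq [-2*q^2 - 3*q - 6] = -4*q - 3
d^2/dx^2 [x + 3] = 0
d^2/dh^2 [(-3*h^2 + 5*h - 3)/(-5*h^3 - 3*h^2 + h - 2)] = 2*(75*h^6 - 375*h^5 + 270*h^4 + 89*h^3 + 282*h^2 - 27*h - 13)/(125*h^9 + 225*h^8 + 60*h^7 + 87*h^6 + 168*h^5 + 3*h^4 + 23*h^3 + 42*h^2 - 12*h + 8)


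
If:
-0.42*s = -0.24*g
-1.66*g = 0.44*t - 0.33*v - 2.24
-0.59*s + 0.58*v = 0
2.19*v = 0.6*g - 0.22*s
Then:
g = 0.00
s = 0.00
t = 5.09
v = 0.00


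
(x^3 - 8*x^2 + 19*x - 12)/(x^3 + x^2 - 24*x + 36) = (x^2 - 5*x + 4)/(x^2 + 4*x - 12)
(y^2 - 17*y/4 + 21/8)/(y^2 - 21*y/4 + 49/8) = (4*y - 3)/(4*y - 7)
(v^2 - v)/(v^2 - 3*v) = (v - 1)/(v - 3)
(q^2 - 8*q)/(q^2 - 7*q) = (q - 8)/(q - 7)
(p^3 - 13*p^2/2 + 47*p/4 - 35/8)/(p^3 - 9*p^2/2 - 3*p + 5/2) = (p^2 - 6*p + 35/4)/(p^2 - 4*p - 5)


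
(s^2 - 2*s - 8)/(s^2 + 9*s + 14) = (s - 4)/(s + 7)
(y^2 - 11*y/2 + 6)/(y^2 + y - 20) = (y - 3/2)/(y + 5)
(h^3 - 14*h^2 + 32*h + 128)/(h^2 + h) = (h^3 - 14*h^2 + 32*h + 128)/(h*(h + 1))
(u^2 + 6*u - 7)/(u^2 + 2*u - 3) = (u + 7)/(u + 3)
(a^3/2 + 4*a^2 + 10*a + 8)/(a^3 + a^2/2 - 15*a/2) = (a^3 + 8*a^2 + 20*a + 16)/(a*(2*a^2 + a - 15))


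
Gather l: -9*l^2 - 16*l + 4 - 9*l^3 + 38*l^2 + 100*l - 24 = -9*l^3 + 29*l^2 + 84*l - 20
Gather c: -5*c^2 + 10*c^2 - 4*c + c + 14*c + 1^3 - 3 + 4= 5*c^2 + 11*c + 2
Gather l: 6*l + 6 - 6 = 6*l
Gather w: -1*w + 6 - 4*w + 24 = 30 - 5*w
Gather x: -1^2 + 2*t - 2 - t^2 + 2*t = -t^2 + 4*t - 3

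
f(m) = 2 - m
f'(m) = -1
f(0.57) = 1.43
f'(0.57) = -1.00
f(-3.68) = 5.68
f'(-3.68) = -1.00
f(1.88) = 0.12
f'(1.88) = -1.00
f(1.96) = 0.04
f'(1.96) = -1.00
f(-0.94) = 2.94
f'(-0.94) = -1.00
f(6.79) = -4.79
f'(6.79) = -1.00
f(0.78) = 1.22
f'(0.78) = -1.00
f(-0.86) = 2.86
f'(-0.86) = -1.00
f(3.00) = -1.00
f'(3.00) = -1.00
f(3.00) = -1.00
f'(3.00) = -1.00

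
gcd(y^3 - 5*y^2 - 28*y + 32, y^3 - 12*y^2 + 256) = y^2 - 4*y - 32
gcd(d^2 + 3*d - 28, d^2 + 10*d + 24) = 1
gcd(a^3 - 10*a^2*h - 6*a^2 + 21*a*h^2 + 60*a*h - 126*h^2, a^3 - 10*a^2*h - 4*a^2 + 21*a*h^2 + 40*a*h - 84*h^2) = a^2 - 10*a*h + 21*h^2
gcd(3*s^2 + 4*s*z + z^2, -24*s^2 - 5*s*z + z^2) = 3*s + z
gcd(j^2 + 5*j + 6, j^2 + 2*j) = j + 2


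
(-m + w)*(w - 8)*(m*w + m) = -m^2*w^2 + 7*m^2*w + 8*m^2 + m*w^3 - 7*m*w^2 - 8*m*w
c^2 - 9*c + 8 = (c - 8)*(c - 1)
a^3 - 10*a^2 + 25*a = a*(a - 5)^2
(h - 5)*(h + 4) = h^2 - h - 20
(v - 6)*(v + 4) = v^2 - 2*v - 24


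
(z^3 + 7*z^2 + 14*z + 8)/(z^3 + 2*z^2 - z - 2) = (z + 4)/(z - 1)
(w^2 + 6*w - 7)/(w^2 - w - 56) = (w - 1)/(w - 8)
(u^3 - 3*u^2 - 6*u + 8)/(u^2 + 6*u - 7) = (u^2 - 2*u - 8)/(u + 7)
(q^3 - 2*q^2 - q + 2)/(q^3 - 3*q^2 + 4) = (q - 1)/(q - 2)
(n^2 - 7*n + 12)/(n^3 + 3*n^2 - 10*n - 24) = (n - 4)/(n^2 + 6*n + 8)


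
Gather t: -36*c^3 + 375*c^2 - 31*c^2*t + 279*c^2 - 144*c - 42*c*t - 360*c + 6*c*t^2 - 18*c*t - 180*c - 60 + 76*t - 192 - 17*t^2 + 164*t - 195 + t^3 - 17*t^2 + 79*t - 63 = -36*c^3 + 654*c^2 - 684*c + t^3 + t^2*(6*c - 34) + t*(-31*c^2 - 60*c + 319) - 510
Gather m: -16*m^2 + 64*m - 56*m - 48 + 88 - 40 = -16*m^2 + 8*m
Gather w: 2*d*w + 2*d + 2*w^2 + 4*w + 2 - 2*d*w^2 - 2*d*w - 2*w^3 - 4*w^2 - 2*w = 2*d - 2*w^3 + w^2*(-2*d - 2) + 2*w + 2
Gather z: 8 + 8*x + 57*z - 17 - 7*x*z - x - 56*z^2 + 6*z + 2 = 7*x - 56*z^2 + z*(63 - 7*x) - 7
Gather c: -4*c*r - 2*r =-4*c*r - 2*r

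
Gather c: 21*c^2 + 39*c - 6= 21*c^2 + 39*c - 6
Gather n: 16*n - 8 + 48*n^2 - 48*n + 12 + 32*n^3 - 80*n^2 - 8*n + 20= 32*n^3 - 32*n^2 - 40*n + 24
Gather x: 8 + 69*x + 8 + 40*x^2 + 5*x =40*x^2 + 74*x + 16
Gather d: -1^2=-1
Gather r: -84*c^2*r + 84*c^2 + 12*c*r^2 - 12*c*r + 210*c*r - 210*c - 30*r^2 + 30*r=84*c^2 - 210*c + r^2*(12*c - 30) + r*(-84*c^2 + 198*c + 30)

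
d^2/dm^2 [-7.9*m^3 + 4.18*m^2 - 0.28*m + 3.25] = 8.36 - 47.4*m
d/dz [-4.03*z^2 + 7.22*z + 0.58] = 7.22 - 8.06*z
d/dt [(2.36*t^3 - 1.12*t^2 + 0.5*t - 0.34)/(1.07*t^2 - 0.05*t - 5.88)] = (2.5252*t^4 - 0.236*t^3 - 42.1094*t^2 + 13.8988*t - 2.957)/(1.1449*t^4 - 0.107*t^3 - 12.5807*t^2 + 0.588*t + 34.5744)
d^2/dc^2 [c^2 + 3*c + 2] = 2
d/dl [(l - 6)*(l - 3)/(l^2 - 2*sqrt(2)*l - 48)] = ((9 - 2*l)*(-l^2 + 2*sqrt(2)*l + 48) - 2*(l - 6)*(l - 3)*(l - sqrt(2)))/(-l^2 + 2*sqrt(2)*l + 48)^2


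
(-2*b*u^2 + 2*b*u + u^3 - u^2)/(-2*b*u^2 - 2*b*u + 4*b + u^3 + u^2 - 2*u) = u/(u + 2)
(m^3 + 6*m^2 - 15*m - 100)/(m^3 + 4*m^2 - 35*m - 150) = (m - 4)/(m - 6)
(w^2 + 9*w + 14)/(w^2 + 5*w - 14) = (w + 2)/(w - 2)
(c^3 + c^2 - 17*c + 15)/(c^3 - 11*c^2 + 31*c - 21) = (c + 5)/(c - 7)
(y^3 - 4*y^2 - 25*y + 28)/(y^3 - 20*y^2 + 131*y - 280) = (y^2 + 3*y - 4)/(y^2 - 13*y + 40)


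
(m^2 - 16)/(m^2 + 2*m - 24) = (m + 4)/(m + 6)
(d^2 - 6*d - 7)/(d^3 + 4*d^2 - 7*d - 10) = (d - 7)/(d^2 + 3*d - 10)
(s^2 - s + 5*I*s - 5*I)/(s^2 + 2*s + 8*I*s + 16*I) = (s^2 + s*(-1 + 5*I) - 5*I)/(s^2 + s*(2 + 8*I) + 16*I)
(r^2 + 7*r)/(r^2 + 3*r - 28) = r/(r - 4)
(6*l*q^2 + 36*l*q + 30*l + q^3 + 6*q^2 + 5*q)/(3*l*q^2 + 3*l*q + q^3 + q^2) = (6*l*q + 30*l + q^2 + 5*q)/(q*(3*l + q))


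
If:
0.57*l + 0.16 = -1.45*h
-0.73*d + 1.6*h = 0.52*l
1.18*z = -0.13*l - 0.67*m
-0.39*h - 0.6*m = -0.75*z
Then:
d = 10.5425988707299*z + 0.00926426184587971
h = 2.63311848145901*z - 0.0476261348414943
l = -6.69828385634309*z - 0.159547551719006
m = 0.0309569876469713 - 0.461527012948355*z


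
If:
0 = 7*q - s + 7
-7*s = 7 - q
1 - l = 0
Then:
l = 1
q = -7/6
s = -7/6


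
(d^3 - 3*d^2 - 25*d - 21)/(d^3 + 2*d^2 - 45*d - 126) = (d + 1)/(d + 6)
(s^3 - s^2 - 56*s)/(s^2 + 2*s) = (s^2 - s - 56)/(s + 2)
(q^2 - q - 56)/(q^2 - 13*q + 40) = (q + 7)/(q - 5)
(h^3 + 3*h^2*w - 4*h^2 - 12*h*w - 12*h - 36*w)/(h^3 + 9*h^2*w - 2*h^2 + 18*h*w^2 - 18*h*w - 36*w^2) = (h^2 - 4*h - 12)/(h^2 + 6*h*w - 2*h - 12*w)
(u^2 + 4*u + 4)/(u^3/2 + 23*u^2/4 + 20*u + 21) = 4*(u + 2)/(2*u^2 + 19*u + 42)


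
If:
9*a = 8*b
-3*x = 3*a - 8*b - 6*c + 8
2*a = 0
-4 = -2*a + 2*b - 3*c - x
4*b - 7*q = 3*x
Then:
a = 0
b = 0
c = 4/3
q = 0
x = 0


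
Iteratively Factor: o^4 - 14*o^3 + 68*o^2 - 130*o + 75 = (o - 5)*(o^3 - 9*o^2 + 23*o - 15) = (o - 5)*(o - 1)*(o^2 - 8*o + 15) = (o - 5)*(o - 3)*(o - 1)*(o - 5)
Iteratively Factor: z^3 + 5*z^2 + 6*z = (z + 2)*(z^2 + 3*z) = z*(z + 2)*(z + 3)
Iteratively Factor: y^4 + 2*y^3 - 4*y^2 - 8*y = (y + 2)*(y^3 - 4*y) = (y + 2)^2*(y^2 - 2*y) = (y - 2)*(y + 2)^2*(y)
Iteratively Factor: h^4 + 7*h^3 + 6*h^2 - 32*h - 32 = (h + 1)*(h^3 + 6*h^2 - 32) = (h + 1)*(h + 4)*(h^2 + 2*h - 8) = (h + 1)*(h + 4)^2*(h - 2)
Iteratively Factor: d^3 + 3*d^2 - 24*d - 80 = (d + 4)*(d^2 - d - 20) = (d - 5)*(d + 4)*(d + 4)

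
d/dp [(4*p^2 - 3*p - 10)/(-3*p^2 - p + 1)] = 13*(-p^2 - 4*p - 1)/(9*p^4 + 6*p^3 - 5*p^2 - 2*p + 1)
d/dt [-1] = 0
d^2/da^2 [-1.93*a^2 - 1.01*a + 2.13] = -3.86000000000000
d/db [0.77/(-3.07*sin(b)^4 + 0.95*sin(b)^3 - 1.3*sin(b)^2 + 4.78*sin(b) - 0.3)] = (9.4556*sin(b)^3 - 2.1945*sin(b)^2 + 2.002*sin(b) - 3.6806)*cos(b)/(3.07*sin(b)^4 - 0.95*sin(b)^3 + 1.3*sin(b)^2 - 4.78*sin(b) + 0.3)^2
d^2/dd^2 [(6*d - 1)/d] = -2/d^3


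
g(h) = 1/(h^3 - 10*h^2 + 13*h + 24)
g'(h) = (-3*h^2 + 20*h - 13)/(h^3 - 10*h^2 + 13*h + 24)^2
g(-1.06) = -0.45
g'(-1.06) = -7.71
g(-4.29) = -0.00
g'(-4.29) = -0.00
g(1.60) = 0.04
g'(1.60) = 0.02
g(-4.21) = -0.00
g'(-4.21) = -0.00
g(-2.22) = -0.02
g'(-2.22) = -0.02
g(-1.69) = -0.03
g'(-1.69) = -0.06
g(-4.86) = -0.00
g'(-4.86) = -0.00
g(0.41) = 0.04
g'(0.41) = -0.01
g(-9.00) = 0.00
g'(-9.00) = 0.00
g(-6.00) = 0.00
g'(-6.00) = 0.00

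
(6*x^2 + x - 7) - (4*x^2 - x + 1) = 2*x^2 + 2*x - 8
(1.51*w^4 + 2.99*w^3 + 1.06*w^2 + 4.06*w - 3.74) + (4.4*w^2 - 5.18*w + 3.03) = 1.51*w^4 + 2.99*w^3 + 5.46*w^2 - 1.12*w - 0.71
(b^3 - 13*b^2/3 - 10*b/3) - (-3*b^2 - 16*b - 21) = b^3 - 4*b^2/3 + 38*b/3 + 21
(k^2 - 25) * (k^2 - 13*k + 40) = k^4 - 13*k^3 + 15*k^2 + 325*k - 1000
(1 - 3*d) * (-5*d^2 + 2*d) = 15*d^3 - 11*d^2 + 2*d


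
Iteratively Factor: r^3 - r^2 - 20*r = (r + 4)*(r^2 - 5*r) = r*(r + 4)*(r - 5)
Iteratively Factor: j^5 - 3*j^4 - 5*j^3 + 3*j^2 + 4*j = (j - 1)*(j^4 - 2*j^3 - 7*j^2 - 4*j) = (j - 1)*(j + 1)*(j^3 - 3*j^2 - 4*j) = (j - 4)*(j - 1)*(j + 1)*(j^2 + j) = j*(j - 4)*(j - 1)*(j + 1)*(j + 1)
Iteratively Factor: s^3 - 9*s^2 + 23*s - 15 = (s - 3)*(s^2 - 6*s + 5) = (s - 3)*(s - 1)*(s - 5)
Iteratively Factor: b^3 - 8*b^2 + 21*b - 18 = (b - 3)*(b^2 - 5*b + 6) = (b - 3)*(b - 2)*(b - 3)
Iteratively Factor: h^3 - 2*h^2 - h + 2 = (h - 1)*(h^2 - h - 2) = (h - 1)*(h + 1)*(h - 2)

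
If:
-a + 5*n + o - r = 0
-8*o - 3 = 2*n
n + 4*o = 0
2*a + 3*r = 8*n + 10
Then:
No Solution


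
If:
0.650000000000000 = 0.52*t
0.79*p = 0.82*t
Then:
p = 1.30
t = 1.25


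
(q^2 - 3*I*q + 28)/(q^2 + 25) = (q^2 - 3*I*q + 28)/(q^2 + 25)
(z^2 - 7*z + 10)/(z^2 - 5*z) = (z - 2)/z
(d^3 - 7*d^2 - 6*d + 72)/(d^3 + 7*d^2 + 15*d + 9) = (d^2 - 10*d + 24)/(d^2 + 4*d + 3)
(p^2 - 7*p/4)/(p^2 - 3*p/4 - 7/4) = p/(p + 1)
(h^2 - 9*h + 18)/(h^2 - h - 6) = (h - 6)/(h + 2)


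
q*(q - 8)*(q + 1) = q^3 - 7*q^2 - 8*q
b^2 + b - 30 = (b - 5)*(b + 6)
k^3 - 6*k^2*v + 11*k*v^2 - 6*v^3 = (k - 3*v)*(k - 2*v)*(k - v)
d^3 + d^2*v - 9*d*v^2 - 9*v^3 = (d - 3*v)*(d + v)*(d + 3*v)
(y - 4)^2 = y^2 - 8*y + 16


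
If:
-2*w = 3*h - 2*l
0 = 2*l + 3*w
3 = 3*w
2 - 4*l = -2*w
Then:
No Solution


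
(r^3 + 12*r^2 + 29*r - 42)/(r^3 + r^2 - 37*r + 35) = (r + 6)/(r - 5)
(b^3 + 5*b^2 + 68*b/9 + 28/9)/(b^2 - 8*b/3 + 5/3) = (9*b^3 + 45*b^2 + 68*b + 28)/(3*(3*b^2 - 8*b + 5))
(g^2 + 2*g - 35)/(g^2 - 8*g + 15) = (g + 7)/(g - 3)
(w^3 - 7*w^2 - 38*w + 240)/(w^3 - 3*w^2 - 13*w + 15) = (w^2 - 2*w - 48)/(w^2 + 2*w - 3)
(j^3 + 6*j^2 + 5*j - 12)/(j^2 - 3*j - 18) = (j^2 + 3*j - 4)/(j - 6)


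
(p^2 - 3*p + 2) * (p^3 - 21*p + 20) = p^5 - 3*p^4 - 19*p^3 + 83*p^2 - 102*p + 40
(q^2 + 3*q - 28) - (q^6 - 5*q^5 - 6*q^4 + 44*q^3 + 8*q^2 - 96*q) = -q^6 + 5*q^5 + 6*q^4 - 44*q^3 - 7*q^2 + 99*q - 28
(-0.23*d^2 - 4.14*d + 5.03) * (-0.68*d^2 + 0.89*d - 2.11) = 0.1564*d^4 + 2.6105*d^3 - 6.6197*d^2 + 13.2121*d - 10.6133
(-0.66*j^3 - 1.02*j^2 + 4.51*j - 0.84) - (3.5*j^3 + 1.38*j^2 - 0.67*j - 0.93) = -4.16*j^3 - 2.4*j^2 + 5.18*j + 0.0900000000000001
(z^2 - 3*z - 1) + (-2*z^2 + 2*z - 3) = -z^2 - z - 4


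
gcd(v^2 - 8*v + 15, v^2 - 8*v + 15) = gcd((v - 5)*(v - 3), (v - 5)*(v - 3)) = v^2 - 8*v + 15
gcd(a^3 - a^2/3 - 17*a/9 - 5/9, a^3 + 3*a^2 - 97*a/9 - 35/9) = a + 1/3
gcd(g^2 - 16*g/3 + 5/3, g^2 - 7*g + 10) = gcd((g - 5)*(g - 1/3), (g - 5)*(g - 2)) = g - 5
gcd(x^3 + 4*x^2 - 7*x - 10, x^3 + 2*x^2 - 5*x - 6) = x^2 - x - 2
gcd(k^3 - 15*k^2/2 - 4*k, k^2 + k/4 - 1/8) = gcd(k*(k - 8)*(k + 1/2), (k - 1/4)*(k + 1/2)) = k + 1/2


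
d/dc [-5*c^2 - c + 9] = -10*c - 1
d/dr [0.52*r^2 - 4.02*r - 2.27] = 1.04*r - 4.02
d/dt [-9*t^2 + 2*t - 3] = 2 - 18*t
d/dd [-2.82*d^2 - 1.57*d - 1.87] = -5.64*d - 1.57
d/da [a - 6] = 1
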